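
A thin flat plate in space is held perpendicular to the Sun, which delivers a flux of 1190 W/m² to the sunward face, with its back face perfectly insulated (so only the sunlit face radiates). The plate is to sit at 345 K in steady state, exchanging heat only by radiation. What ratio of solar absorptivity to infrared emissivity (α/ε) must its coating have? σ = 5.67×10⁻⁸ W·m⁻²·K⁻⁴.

Balance: αS·A = εσ·1A·T⁴ ⇒ α/ε = σT⁴/S.
α/ε = 5.67×10⁻⁸·(345)⁴/1190 = 5.67×10⁻⁸·1.417×10¹⁰/1190.

α/ε ≈ 0.675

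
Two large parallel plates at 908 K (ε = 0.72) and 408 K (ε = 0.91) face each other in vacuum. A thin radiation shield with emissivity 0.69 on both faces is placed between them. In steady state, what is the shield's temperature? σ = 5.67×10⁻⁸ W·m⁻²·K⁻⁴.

T_s ≈ 756 K

In steady state the net flux on the hot side equals that on the cold side.
σ(T₁⁴−T_s⁴)/D₁ = σ(T_s⁴−T₂⁴)/D₂, with D₁ = 1/ε₁+1/ε_s−1 = 1.838, D₂ = 1/ε_s+1/ε₂−1 = 1.548.
Solve for T_s⁴: T_s⁴ = (D₂·T₁⁴ + D₁·T₂⁴)/(D₁+D₂) = 3.258×10¹¹ K⁴.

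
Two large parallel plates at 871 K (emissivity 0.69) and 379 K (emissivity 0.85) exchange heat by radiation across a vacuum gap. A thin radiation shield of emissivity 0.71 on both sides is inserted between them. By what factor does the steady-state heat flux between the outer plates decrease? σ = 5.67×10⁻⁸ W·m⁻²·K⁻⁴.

Without shield: q₀ = σΔ(T⁴)/(1/ε₁+1/ε₂−1) with denominator 1.626.
With shield the two gaps are in series; the resistances add: (1/ε₁+1/ε_s−1)+(1/ε_s+1/ε₂−1) = 1.858+1.585 = 3.443.
Heat-flux ratio q₀/q = 3.443/1.626.

factor ≈ 2.12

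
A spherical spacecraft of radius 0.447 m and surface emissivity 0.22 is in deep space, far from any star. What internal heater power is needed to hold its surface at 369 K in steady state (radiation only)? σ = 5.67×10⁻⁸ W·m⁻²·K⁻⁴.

P = εσ·4πr²·T⁴.
4πr² = 2.511 m²; T⁴ = 1.854×10¹⁰ K⁴.
P = 0.22·5.67×10⁻⁸·2.511·1.854×10¹⁰.

P ≈ 581 W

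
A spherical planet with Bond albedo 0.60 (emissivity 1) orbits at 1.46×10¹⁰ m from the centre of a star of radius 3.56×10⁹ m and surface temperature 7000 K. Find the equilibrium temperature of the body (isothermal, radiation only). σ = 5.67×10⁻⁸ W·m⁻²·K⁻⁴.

T ≈ 1940 K

The star's surface emits σT_*⁴; at distance d the flux is S = σT_*⁴(R_*/d)².
S = 5.67×10⁻⁸·(7000)⁴·(3.56×10⁹/1.46×10¹⁰)² = 8.094×10⁶ W/m².
For an isothermal sphere T⁴ = (1−a)S/(4σ) = 1.428×10¹³ K⁴.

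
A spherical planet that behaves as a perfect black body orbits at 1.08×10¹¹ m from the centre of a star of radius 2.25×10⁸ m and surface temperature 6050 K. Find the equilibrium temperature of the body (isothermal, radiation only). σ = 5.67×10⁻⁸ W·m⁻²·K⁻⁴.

T ≈ 195 K

The star's surface emits σT_*⁴; at distance d the flux is S = σT_*⁴(R_*/d)².
S = 5.67×10⁻⁸·(6050)⁴·(2.25×10⁸/1.08×10¹¹)² = 329.7 W/m².
For an isothermal sphere T⁴ = (1−a)S/(4σ) = 1.454×10⁹ K⁴.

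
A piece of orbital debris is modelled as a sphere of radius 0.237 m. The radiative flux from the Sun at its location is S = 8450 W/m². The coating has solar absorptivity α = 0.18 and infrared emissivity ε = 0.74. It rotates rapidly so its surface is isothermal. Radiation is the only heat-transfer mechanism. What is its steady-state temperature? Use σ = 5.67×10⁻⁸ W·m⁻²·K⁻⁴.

At equilibrium, absorbed power = emitted power.
Absorbing cross-section = πr² = 0.1765 m²; emitting surface = 4πr² = 0.7058 m² (ratio 4).
αS·A_cross = εσ·A_surf·T⁴  ⇒  T⁴ = αS/(ε·4σ).
T⁴ = 0.180·8450/(0.74·4·5.67×10⁻⁸) = 9.063×10⁹ K⁴.
T = (9.063×10⁹)^(1/4).

T ≈ 309 K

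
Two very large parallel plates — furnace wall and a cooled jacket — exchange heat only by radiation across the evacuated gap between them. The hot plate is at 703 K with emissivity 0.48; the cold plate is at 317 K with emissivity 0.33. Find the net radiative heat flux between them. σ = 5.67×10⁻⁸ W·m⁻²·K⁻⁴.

For two infinite grey parallel plates, q = σ(T₁⁴ − T₂⁴)/(1/ε₁ + 1/ε₂ − 1).
T₁⁴ − T₂⁴ = 2.442×10¹¹ − 1.010×10¹⁰ = 2.341×10¹¹ K⁴.
1/ε₁ + 1/ε₂ − 1 = 2.083 + 3.030 − 1 = 4.114.
q = 5.67×10⁻⁸ × 2.341×10¹¹ / 4.114.

q ≈ 3230 W/m²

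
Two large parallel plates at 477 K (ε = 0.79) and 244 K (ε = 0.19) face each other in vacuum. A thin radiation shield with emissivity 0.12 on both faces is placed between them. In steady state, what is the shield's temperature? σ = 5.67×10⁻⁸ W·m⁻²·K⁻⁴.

In steady state the net flux on the hot side equals that on the cold side.
σ(T₁⁴−T_s⁴)/D₁ = σ(T_s⁴−T₂⁴)/D₂, with D₁ = 1/ε₁+1/ε_s−1 = 8.599, D₂ = 1/ε_s+1/ε₂−1 = 12.60.
Solve for T_s⁴: T_s⁴ = (D₂·T₁⁴ + D₁·T₂⁴)/(D₁+D₂) = 3.220×10¹⁰ K⁴.

T_s ≈ 424 K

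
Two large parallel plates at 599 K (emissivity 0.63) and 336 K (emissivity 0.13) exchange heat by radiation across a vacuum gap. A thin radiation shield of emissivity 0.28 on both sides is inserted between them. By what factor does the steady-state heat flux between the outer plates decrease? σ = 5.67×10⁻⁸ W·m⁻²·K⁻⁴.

Without shield: q₀ = σΔ(T⁴)/(1/ε₁+1/ε₂−1) with denominator 8.280.
With shield the two gaps are in series; the resistances add: (1/ε₁+1/ε_s−1)+(1/ε_s+1/ε₂−1) = 4.159+10.26 = 14.42.
Heat-flux ratio q₀/q = 14.42/8.280.

factor ≈ 1.74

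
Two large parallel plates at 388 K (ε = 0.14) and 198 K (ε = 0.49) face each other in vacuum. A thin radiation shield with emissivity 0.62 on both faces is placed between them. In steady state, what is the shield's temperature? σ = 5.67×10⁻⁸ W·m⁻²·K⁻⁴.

T_s ≈ 288 K

In steady state the net flux on the hot side equals that on the cold side.
σ(T₁⁴−T_s⁴)/D₁ = σ(T_s⁴−T₂⁴)/D₂, with D₁ = 1/ε₁+1/ε_s−1 = 7.756, D₂ = 1/ε_s+1/ε₂−1 = 2.654.
Solve for T_s⁴: T_s⁴ = (D₂·T₁⁴ + D₁·T₂⁴)/(D₁+D₂) = 6.923×10⁹ K⁴.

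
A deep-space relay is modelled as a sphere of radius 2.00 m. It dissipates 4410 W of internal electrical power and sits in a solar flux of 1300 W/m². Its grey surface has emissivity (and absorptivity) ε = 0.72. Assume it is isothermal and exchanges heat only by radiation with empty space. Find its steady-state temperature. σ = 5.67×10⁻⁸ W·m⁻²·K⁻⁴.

T ≈ 298 K

At steady state, absorbed solar power + internal power = radiated power.
Absorbed: α·S·A_cross = 0.72·1300·12.57 = 11760 W (cross-section πr²).
Total input = 11760 + 4410 = 16170 W.
Radiated: εσ·A_surf·T⁴ with A_surf = 4πr² = 50.27 m².
T⁴ = 16170/(0.72·5.67×10⁻⁸·50.27) = 7.881×10⁹ K⁴.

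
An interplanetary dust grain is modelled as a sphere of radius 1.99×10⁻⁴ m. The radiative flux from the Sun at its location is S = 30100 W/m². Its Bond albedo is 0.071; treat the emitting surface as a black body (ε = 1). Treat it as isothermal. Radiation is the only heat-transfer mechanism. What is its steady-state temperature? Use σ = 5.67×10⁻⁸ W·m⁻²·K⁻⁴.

At equilibrium, absorbed power = emitted power.
Absorbing cross-section = πr² = 1.244×10⁻⁷ m²; emitting surface = 4πr² = 4.976×10⁻⁷ m² (ratio 4).
(1−a)S·A_cross = εσ·A_surf·T⁴  ⇒  T⁴ = (1−a)S/(4σ).
T⁴ = 0.929·30100/(4·5.67×10⁻⁸) = 1.233×10¹¹ K⁴.
T = (1.233×10¹¹)^(1/4).

T ≈ 593 K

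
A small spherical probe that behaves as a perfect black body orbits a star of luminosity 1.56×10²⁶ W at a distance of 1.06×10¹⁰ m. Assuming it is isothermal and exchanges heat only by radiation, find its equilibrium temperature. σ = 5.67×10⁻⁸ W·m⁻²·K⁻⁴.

First find the stellar flux at distance d: S = L/(4πd²) = 1.56×10²⁶/(4π·(1.06×10¹⁰)²) = 1.105×10⁵ W/m².
For an isothermal sphere, absorbed (1−a)S·πr² = emitted σ·4πr²·T⁴, so T⁴ = (1−a)S/(4σ).
T⁴ = 1.00·1.105×10⁵/(4·5.67×10⁻⁸) = 4.871×10¹¹ K⁴.

T ≈ 835 K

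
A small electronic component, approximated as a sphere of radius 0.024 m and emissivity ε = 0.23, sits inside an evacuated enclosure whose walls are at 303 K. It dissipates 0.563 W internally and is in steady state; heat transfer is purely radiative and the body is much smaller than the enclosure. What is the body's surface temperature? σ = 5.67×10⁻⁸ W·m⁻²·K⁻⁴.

For a small grey body in a large enclosure, net radiated power = εσA(T⁴ − T_w⁴).
Steady state: P = εσA(T⁴ − T_w⁴) with A = 4πr² = 0.007238 m².
T⁴ = P/(εσA) + T_w⁴ = 0.563/(0.23·5.67×10⁻⁸·0.007238) + (303)⁴
    = 5.964×10⁹ + 8.429×10⁹ = 1.439×10¹⁰ K⁴.

T ≈ 346 K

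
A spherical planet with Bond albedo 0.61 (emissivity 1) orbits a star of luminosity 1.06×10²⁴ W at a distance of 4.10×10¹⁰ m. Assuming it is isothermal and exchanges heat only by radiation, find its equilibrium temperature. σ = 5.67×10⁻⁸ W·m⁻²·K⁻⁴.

T ≈ 96.4 K

First find the stellar flux at distance d: S = L/(4πd²) = 1.06×10²⁴/(4π·(4.10×10¹⁰)²) = 50.18 W/m².
For an isothermal sphere, absorbed (1−a)S·πr² = emitted σ·4πr²·T⁴, so T⁴ = (1−a)S/(4σ).
T⁴ = 0.390·50.18/(4·5.67×10⁻⁸) = 8.629×10⁷ K⁴.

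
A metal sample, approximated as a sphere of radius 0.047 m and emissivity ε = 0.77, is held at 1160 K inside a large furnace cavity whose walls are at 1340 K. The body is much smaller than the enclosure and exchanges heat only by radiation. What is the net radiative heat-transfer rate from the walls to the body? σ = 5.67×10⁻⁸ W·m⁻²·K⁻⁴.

P_net ≈ 1710 W

For a small grey body in a large enclosure: P_net = εσA(T_body⁴ − T_wall⁴).
A = 4πr² = 0.02776 m²; T_body⁴ − T_wall⁴ = 1.811×10¹² − 3.224×10¹² = -1.414×10¹² K⁴.
|P_net| = 0.77·5.67×10⁻⁸·0.02776·1.414×10¹².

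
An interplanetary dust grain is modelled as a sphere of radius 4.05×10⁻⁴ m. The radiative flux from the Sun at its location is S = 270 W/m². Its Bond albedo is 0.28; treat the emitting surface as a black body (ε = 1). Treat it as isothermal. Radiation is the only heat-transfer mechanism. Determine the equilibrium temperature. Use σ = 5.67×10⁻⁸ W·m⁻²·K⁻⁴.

At equilibrium, absorbed power = emitted power.
Absorbing cross-section = πr² = 5.153×10⁻⁷ m²; emitting surface = 4πr² = 2.061×10⁻⁶ m² (ratio 4).
(1−a)S·A_cross = εσ·A_surf·T⁴  ⇒  T⁴ = (1−a)S/(4σ).
T⁴ = 0.720·270/(4·5.67×10⁻⁸) = 8.571×10⁸ K⁴.
T = (8.571×10⁸)^(1/4).

T ≈ 171 K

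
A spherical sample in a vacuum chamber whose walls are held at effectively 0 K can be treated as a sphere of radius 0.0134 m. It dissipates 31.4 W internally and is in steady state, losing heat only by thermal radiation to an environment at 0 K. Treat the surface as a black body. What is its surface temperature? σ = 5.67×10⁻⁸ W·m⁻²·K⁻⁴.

Steady state: internal power = radiated power, P = εσA T⁴.
Radiating area A = 4πr² = 0.002256 m².
T⁴ = P/(εσA) = 31.4/(1.0·5.67×10⁻⁸·0.002256) = 2.454×10¹¹ K⁴.
T = (2.454×10¹¹)^(1/4).

T ≈ 704 K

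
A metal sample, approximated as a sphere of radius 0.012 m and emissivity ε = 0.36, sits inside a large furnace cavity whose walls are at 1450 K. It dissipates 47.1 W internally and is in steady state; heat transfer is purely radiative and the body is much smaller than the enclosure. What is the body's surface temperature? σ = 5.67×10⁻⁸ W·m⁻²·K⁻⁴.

For a small grey body in a large enclosure, net radiated power = εσA(T⁴ − T_w⁴).
Steady state: P = εσA(T⁴ − T_w⁴) with A = 4πr² = 0.001810 m².
T⁴ = P/(εσA) + T_w⁴ = 47.1/(0.36·5.67×10⁻⁸·0.001810) + (1450)⁴
    = 1.275×10¹² + 4.421×10¹² = 5.696×10¹² K⁴.

T ≈ 1540 K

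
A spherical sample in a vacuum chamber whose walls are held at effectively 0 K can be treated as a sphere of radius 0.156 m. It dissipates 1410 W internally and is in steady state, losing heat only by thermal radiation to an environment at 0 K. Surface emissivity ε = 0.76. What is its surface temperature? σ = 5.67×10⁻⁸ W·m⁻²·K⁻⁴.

Steady state: internal power = radiated power, P = εσA T⁴.
Radiating area A = 4πr² = 0.3058 m².
T⁴ = P/(εσA) = 1410/(0.76·5.67×10⁻⁸·0.3058) = 1.070×10¹¹ K⁴.
T = (1.070×10¹¹)^(1/4).

T ≈ 572 K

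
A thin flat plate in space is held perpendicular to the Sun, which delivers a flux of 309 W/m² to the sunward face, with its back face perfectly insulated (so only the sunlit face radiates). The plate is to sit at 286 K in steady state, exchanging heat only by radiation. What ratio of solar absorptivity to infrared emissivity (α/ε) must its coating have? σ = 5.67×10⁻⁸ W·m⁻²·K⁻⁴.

Balance: αS·A = εσ·1A·T⁴ ⇒ α/ε = σT⁴/S.
α/ε = 5.67×10⁻⁸·(286)⁴/309 = 5.67×10⁻⁸·6.691×10⁹/309.

α/ε ≈ 1.23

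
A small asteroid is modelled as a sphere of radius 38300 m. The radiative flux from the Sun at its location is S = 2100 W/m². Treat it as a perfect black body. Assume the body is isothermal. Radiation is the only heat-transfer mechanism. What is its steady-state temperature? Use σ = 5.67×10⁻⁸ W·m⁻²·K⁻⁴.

At equilibrium, absorbed power = emitted power.
Absorbing cross-section = πr² = 4.608×10⁹ m²; emitting surface = 4πr² = 1.843×10¹⁰ m² (ratio 4).
S·A_cross = εσ·A_surf·T⁴  ⇒  T⁴ = S/(4σ).
T⁴ = 1.00·2100/(4·5.67×10⁻⁸) = 9.259×10⁹ K⁴.
T = (9.259×10⁹)^(1/4).

T ≈ 310 K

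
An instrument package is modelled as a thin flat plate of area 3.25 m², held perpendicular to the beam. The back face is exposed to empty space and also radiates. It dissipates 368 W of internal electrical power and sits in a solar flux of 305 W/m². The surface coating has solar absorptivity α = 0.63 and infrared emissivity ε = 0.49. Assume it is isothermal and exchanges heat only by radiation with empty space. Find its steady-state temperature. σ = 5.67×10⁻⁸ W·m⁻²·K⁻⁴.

At steady state, absorbed solar power + internal power = radiated power.
Absorbed: α·S·A_cross = 0.63·305·3.250 = 624.5 W (cross-section A).
Total input = 624.5 + 368 = 992.5 W.
Radiated: εσ·A_surf·T⁴ with A_surf = 2A = 6.500 m².
T⁴ = 992.5/(0.49·5.67×10⁻⁸·6.500) = 5.496×10⁹ K⁴.

T ≈ 272 K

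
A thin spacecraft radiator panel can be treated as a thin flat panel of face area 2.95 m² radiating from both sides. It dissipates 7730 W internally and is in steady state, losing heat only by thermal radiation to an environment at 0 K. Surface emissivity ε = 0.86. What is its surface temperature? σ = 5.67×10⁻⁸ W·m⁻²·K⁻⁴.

T ≈ 405 K

Steady state: internal power = radiated power, P = εσA T⁴.
Radiating area A = 2·2.95 = 5.900 m².
T⁴ = P/(εσA) = 7730/(0.86·5.67×10⁻⁸·5.900) = 2.687×10¹⁰ K⁴.
T = (2.687×10¹⁰)^(1/4).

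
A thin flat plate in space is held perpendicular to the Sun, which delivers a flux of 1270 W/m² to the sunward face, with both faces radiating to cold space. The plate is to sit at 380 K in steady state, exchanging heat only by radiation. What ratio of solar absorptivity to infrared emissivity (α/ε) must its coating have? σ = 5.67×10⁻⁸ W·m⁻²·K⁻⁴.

α/ε ≈ 1.86

Balance: αS·A = εσ·2A·T⁴ ⇒ α/ε = 2σT⁴/S.
α/ε = 2·5.67×10⁻⁸·(380)⁴/1270 = 2·5.67×10⁻⁸·2.085×10¹⁰/1270.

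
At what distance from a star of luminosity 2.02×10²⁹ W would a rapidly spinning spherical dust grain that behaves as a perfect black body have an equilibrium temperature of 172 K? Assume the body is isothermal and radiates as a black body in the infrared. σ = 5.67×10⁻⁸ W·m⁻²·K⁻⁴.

For an isothermal black-emitting sphere, (1−a)S·πr² = σ·4πr²·T⁴ ⇒ S = 4σT⁴/(1−a).
S = 4·5.67×10⁻⁸·(172)⁴/1.00 = 198.5 W/m².
Flux falls as S = L/(4πd²), so d = √(L/(4πS)) = √(2.02×10²⁹/(4π·198.5)).

d ≈ 9.00×10¹² m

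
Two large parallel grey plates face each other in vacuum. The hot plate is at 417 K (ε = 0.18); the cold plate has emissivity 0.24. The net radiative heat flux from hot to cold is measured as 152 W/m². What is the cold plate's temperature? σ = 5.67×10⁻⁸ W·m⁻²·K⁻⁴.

T₂ ≈ 288 K

q = σ(T₁⁴ − T₂⁴)/(1/ε₁ + 1/ε₂ − 1); denominator = 8.722.
T₂⁴ = T₁⁴ − q·(1/ε₁+1/ε₂−1)/σ = 3.024×10¹⁰ − 152·8.722/5.67×10⁻⁸
    = 6.855×10⁹ K⁴.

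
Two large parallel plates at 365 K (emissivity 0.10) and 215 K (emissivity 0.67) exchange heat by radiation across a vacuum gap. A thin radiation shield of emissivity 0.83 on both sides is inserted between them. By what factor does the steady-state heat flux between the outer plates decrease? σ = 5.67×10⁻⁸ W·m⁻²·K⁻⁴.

Without shield: q₀ = σΔ(T⁴)/(1/ε₁+1/ε₂−1) with denominator 10.49.
With shield the two gaps are in series; the resistances add: (1/ε₁+1/ε_s−1)+(1/ε_s+1/ε₂−1) = 10.20+1.697 = 11.90.
Heat-flux ratio q₀/q = 11.90/10.49.

factor ≈ 1.13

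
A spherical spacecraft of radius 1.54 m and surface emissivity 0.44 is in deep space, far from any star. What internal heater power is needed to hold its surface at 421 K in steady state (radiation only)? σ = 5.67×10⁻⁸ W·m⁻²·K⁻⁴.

P ≈ 23400 W

P = εσ·4πr²·T⁴.
4πr² = 29.80 m²; T⁴ = 3.141×10¹⁰ K⁴.
P = 0.44·5.67×10⁻⁸·29.80·3.141×10¹⁰.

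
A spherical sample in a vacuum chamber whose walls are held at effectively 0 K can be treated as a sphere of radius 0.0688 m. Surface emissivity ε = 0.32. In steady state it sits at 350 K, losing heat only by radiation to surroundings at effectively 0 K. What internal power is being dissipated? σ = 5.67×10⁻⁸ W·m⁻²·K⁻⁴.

P ≈ 16.2 W

Steady state: P = εσA T⁴.
A = 4πr² = 0.05948 m²; T⁴ = (350)⁴ = 1.501×10¹⁰ K⁴.
P = 0.32 × 5.67×10⁻⁸ × 0.05948 × 1.501×10¹⁰.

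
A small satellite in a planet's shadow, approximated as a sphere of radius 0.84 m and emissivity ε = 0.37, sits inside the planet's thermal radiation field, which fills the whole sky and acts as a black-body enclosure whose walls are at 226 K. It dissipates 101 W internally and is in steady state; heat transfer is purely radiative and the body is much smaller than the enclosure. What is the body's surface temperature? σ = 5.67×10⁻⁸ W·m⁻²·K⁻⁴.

For a small grey body in a large enclosure, net radiated power = εσA(T⁴ − T_w⁴).
Steady state: P = εσA(T⁴ − T_w⁴) with A = 4πr² = 8.867 m².
T⁴ = P/(εσA) + T_w⁴ = 101/(0.37·5.67×10⁻⁸·8.867) + (226)⁴
    = 5.430×10⁸ + 2.609×10⁹ = 3.152×10⁹ K⁴.

T ≈ 237 K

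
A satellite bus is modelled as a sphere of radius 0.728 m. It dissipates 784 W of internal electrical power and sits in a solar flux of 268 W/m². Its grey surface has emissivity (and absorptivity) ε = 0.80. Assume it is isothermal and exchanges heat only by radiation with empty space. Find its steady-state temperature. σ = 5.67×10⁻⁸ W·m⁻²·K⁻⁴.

At steady state, absorbed solar power + internal power = radiated power.
Absorbed: α·S·A_cross = 0.80·268·1.665 = 357.0 W (cross-section πr²).
Total input = 357.0 + 784 = 1141 W.
Radiated: εσ·A_surf·T⁴ with A_surf = 4πr² = 6.660 m².
T⁴ = 1141/(0.80·5.67×10⁻⁸·6.660) = 3.777×10⁹ K⁴.

T ≈ 248 K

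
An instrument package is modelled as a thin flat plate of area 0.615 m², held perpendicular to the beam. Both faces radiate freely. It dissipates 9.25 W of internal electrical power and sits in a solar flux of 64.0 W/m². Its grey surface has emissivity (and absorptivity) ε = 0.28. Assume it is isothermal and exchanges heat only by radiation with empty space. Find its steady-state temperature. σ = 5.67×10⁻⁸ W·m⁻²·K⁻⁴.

At steady state, absorbed solar power + internal power = radiated power.
Absorbed: α·S·A_cross = 0.28·64.0·0.6150 = 11.02 W (cross-section A).
Total input = 11.02 + 9.25 = 20.27 W.
Radiated: εσ·A_surf·T⁴ with A_surf = 2A = 1.230 m².
T⁴ = 20.27/(0.28·5.67×10⁻⁸·1.230) = 1.038×10⁹ K⁴.

T ≈ 179 K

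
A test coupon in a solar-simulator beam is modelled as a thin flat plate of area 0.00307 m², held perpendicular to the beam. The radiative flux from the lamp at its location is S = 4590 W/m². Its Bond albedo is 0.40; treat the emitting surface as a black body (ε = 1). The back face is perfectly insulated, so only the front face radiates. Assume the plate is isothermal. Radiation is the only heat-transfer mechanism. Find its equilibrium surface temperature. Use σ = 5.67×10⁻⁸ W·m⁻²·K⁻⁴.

T ≈ 469 K

At equilibrium, absorbed power = emitted power.
Absorbing cross-section = A = 0.003070 m²; emitting surface = A = 0.003070 m² (ratio 1).
(1−a)S·A_cross = εσ·A_surf·T⁴  ⇒  T⁴ = (1−a)S/(1σ).
T⁴ = 0.600·4590/(1·5.67×10⁻⁸) = 4.857×10¹⁰ K⁴.
T = (4.857×10¹⁰)^(1/4).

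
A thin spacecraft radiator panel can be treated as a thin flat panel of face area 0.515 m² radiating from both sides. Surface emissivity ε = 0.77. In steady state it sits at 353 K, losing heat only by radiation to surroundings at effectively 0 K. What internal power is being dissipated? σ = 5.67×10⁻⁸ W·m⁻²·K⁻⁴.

Steady state: P = εσA T⁴.
A = 2·0.515 = 1.030 m²; T⁴ = (353)⁴ = 1.553×10¹⁰ K⁴.
P = 0.77 × 5.67×10⁻⁸ × 1.030 × 1.553×10¹⁰.

P ≈ 698 W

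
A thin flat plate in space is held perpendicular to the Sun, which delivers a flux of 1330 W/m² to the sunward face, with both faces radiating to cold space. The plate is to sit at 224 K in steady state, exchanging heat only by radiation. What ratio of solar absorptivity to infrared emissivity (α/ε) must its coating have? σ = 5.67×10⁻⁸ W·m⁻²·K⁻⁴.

α/ε ≈ 0.215

Balance: αS·A = εσ·2A·T⁴ ⇒ α/ε = 2σT⁴/S.
α/ε = 2·5.67×10⁻⁸·(224)⁴/1330 = 2·5.67×10⁻⁸·2.518×10⁹/1330.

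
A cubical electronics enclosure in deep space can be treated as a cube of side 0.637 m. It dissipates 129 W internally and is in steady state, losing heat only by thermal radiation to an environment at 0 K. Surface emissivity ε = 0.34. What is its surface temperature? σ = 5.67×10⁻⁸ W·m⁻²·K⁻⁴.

T ≈ 229 K

Steady state: internal power = radiated power, P = εσA T⁴.
Radiating area A = 6L² = 2.435 m².
T⁴ = P/(εσA) = 129/(0.34·5.67×10⁻⁸·2.435) = 2.749×10⁹ K⁴.
T = (2.749×10⁹)^(1/4).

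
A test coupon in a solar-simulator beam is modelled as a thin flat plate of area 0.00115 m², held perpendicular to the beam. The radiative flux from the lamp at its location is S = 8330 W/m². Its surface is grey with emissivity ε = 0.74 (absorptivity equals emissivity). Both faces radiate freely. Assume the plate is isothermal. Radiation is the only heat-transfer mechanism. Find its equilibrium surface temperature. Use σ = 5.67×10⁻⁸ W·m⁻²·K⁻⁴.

T ≈ 521 K

At equilibrium, absorbed power = emitted power.
Absorbing cross-section = A = 0.001150 m²; emitting surface = 2A = 0.002300 m² (ratio 2).
εS·A_cross = εσ·A_surf·T⁴  ⇒  T⁴ = S/(2σ)   (ε cancels).
T⁴ = 8330/(2·5.67×10⁻⁸) = 7.346×10¹⁰ K⁴.
T = (7.346×10¹⁰)^(1/4).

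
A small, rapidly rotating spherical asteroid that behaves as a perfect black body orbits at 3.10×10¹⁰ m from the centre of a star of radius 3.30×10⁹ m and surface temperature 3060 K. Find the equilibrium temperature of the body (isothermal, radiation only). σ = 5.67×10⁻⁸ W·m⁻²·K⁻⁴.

The star's surface emits σT_*⁴; at distance d the flux is S = σT_*⁴(R_*/d)².
S = 5.67×10⁻⁸·(3060)⁴·(3.30×10⁹/3.10×10¹⁰)² = 56330 W/m².
For an isothermal sphere T⁴ = (1−a)S/(4σ) = 2.484×10¹¹ K⁴.

T ≈ 706 K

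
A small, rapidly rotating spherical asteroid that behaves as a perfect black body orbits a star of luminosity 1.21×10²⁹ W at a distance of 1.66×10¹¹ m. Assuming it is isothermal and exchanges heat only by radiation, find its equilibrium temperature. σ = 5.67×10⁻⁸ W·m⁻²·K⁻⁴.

T ≈ 1110 K

First find the stellar flux at distance d: S = L/(4πd²) = 1.21×10²⁹/(4π·(1.66×10¹¹)²) = 3.494×10⁵ W/m².
For an isothermal sphere, absorbed (1−a)S·πr² = emitted σ·4πr²·T⁴, so T⁴ = (1−a)S/(4σ).
T⁴ = 1.00·3.494×10⁵/(4·5.67×10⁻⁸) = 1.541×10¹² K⁴.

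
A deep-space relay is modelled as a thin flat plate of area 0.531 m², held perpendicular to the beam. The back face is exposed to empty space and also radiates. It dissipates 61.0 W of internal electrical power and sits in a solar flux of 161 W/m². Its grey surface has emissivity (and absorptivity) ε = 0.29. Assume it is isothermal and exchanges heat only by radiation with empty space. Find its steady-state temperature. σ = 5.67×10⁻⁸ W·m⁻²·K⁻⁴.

At steady state, absorbed solar power + internal power = radiated power.
Absorbed: α·S·A_cross = 0.29·161·0.5310 = 24.79 W (cross-section A).
Total input = 24.79 + 61.0 = 85.79 W.
Radiated: εσ·A_surf·T⁴ with A_surf = 2A = 1.062 m².
T⁴ = 85.79/(0.29·5.67×10⁻⁸·1.062) = 4.913×10⁹ K⁴.

T ≈ 265 K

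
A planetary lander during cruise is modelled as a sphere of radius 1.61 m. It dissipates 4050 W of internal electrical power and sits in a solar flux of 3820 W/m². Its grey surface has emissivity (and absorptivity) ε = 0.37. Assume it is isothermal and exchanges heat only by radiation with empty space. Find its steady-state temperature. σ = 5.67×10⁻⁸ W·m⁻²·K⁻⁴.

T ≈ 388 K

At steady state, absorbed solar power + internal power = radiated power.
Absorbed: α·S·A_cross = 0.37·3820·8.143 = 11510 W (cross-section πr²).
Total input = 11510 + 4050 = 15560 W.
Radiated: εσ·A_surf·T⁴ with A_surf = 4πr² = 32.57 m².
T⁴ = 15560/(0.37·5.67×10⁻⁸·32.57) = 2.277×10¹⁰ K⁴.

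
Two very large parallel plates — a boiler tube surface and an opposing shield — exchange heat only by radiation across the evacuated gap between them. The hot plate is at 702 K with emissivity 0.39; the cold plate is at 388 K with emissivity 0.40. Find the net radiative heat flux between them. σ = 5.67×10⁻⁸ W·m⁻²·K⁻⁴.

q ≈ 3070 W/m²

For two infinite grey parallel plates, q = σ(T₁⁴ − T₂⁴)/(1/ε₁ + 1/ε₂ − 1).
T₁⁴ − T₂⁴ = 2.429×10¹¹ − 2.266×10¹⁰ = 2.202×10¹¹ K⁴.
1/ε₁ + 1/ε₂ − 1 = 2.564 + 2.500 − 1 = 4.064.
q = 5.67×10⁻⁸ × 2.202×10¹¹ / 4.064.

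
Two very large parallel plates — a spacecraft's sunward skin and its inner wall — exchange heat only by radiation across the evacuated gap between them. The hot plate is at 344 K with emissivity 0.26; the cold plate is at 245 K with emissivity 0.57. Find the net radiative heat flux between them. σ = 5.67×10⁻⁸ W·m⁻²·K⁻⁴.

For two infinite grey parallel plates, q = σ(T₁⁴ − T₂⁴)/(1/ε₁ + 1/ε₂ − 1).
T₁⁴ − T₂⁴ = 1.400×10¹⁰ − 3.603×10⁹ = 1.040×10¹⁰ K⁴.
1/ε₁ + 1/ε₂ − 1 = 3.846 + 1.754 − 1 = 4.601.
q = 5.67×10⁻⁸ × 1.040×10¹⁰ / 4.601.

q ≈ 128 W/m²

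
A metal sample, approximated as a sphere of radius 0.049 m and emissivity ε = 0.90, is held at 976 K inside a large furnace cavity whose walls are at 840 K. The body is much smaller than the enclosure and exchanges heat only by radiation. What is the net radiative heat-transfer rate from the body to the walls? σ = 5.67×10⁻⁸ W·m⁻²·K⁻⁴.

For a small grey body in a large enclosure: P_net = εσA(T_body⁴ − T_wall⁴).
A = 4πr² = 0.03017 m²; T_body⁴ − T_wall⁴ = 9.074×10¹¹ − 4.979×10¹¹ = 4.095×10¹¹ K⁴.
|P_net| = 0.90·5.67×10⁻⁸·0.03017·4.095×10¹¹.

P_net ≈ 631 W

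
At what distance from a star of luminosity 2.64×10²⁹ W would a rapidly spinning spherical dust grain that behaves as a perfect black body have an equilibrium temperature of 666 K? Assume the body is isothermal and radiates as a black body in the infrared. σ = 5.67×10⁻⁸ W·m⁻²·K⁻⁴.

For an isothermal black-emitting sphere, (1−a)S·πr² = σ·4πr²·T⁴ ⇒ S = 4σT⁴/(1−a).
S = 4·5.67×10⁻⁸·(666)⁴/1.00 = 44620 W/m².
Flux falls as S = L/(4πd²), so d = √(L/(4πS)) = √(2.64×10²⁹/(4π·44620)).

d ≈ 6.86×10¹¹ m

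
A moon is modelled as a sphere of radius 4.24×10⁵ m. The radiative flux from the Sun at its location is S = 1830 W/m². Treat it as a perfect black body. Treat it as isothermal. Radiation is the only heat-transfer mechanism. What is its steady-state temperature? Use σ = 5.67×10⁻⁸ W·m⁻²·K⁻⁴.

T ≈ 300 K

At equilibrium, absorbed power = emitted power.
Absorbing cross-section = πr² = 5.648×10¹¹ m²; emitting surface = 4πr² = 2.259×10¹² m² (ratio 4).
S·A_cross = εσ·A_surf·T⁴  ⇒  T⁴ = S/(4σ).
T⁴ = 1.00·1830/(4·5.67×10⁻⁸) = 8.069×10⁹ K⁴.
T = (8.069×10⁹)^(1/4).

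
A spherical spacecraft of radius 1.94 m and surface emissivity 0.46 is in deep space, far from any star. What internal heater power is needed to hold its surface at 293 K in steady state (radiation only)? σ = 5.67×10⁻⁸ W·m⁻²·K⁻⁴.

P = εσ·4πr²·T⁴.
4πr² = 47.29 m²; T⁴ = 7.370×10⁹ K⁴.
P = 0.46·5.67×10⁻⁸·47.29·7.370×10⁹.

P ≈ 9090 W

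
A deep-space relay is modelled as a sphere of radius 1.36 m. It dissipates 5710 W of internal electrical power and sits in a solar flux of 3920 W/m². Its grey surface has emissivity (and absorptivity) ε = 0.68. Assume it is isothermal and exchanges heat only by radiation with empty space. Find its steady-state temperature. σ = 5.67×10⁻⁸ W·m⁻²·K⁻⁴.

At steady state, absorbed solar power + internal power = radiated power.
Absorbed: α·S·A_cross = 0.68·3920·5.811 = 15490 W (cross-section πr²).
Total input = 15490 + 5710 = 21200 W.
Radiated: εσ·A_surf·T⁴ with A_surf = 4πr² = 23.24 m².
T⁴ = 21200/(0.68·5.67×10⁻⁸·23.24) = 2.366×10¹⁰ K⁴.

T ≈ 392 K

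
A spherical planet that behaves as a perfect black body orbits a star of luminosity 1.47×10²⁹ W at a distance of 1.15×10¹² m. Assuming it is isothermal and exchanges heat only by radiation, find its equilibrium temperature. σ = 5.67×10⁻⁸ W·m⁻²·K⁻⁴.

T ≈ 444 K

First find the stellar flux at distance d: S = L/(4πd²) = 1.47×10²⁹/(4π·(1.15×10¹²)²) = 8845 W/m².
For an isothermal sphere, absorbed (1−a)S·πr² = emitted σ·4πr²·T⁴, so T⁴ = (1−a)S/(4σ).
T⁴ = 1.00·8845/(4·5.67×10⁻⁸) = 3.900×10¹⁰ K⁴.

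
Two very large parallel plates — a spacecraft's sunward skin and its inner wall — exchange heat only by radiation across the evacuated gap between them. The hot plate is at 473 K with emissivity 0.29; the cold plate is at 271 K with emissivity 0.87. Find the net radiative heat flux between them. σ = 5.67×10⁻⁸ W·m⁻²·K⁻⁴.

For two infinite grey parallel plates, q = σ(T₁⁴ − T₂⁴)/(1/ε₁ + 1/ε₂ − 1).
T₁⁴ − T₂⁴ = 5.005×10¹⁰ − 5.394×10⁹ = 4.466×10¹⁰ K⁴.
1/ε₁ + 1/ε₂ − 1 = 3.448 + 1.149 − 1 = 3.598.
q = 5.67×10⁻⁸ × 4.466×10¹⁰ / 3.598.

q ≈ 704 W/m²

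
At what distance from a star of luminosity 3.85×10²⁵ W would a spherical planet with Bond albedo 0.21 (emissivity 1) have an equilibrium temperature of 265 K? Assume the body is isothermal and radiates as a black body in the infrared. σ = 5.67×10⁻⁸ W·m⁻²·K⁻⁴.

d ≈ 4.65×10¹⁰ m

For an isothermal black-emitting sphere, (1−a)S·πr² = σ·4πr²·T⁴ ⇒ S = 4σT⁴/(1−a).
S = 4·5.67×10⁻⁸·(265)⁴/0.790 = 1416 W/m².
Flux falls as S = L/(4πd²), so d = √(L/(4πS)) = √(3.85×10²⁵/(4π·1416)).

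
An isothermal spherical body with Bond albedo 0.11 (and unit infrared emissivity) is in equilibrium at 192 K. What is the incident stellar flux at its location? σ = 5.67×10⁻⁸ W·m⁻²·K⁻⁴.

S ≈ 346 W/m²

(1−a)S·πr² = σ·4πr²·T⁴ ⇒ S = 4σT⁴/(1−a).
S = 4·5.67×10⁻⁸·1.359×10⁹/0.890.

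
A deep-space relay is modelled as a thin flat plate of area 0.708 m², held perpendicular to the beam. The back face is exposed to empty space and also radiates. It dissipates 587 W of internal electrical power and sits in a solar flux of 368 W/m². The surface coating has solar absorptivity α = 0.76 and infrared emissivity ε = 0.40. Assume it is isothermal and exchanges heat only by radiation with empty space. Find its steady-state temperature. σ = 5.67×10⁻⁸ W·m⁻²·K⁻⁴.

T ≈ 395 K

At steady state, absorbed solar power + internal power = radiated power.
Absorbed: α·S·A_cross = 0.76·368·0.7080 = 198.0 W (cross-section A).
Total input = 198.0 + 587 = 785.0 W.
Radiated: εσ·A_surf·T⁴ with A_surf = 2A = 1.416 m².
T⁴ = 785.0/(0.40·5.67×10⁻⁸·1.416) = 2.444×10¹⁰ K⁴.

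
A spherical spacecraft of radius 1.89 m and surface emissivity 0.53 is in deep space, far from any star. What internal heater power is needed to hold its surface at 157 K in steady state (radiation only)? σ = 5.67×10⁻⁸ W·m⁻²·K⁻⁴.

P = εσ·4πr²·T⁴.
4πr² = 44.89 m²; T⁴ = 6.076×10⁸ K⁴.
P = 0.53·5.67×10⁻⁸·44.89·6.076×10⁸.

P ≈ 820 W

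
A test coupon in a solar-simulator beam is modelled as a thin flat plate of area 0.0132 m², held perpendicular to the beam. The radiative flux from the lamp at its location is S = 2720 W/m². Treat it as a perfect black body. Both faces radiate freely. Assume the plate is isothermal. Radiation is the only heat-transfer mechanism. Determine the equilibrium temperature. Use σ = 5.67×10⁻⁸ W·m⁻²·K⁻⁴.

T ≈ 394 K

At equilibrium, absorbed power = emitted power.
Absorbing cross-section = A = 0.01320 m²; emitting surface = 2A = 0.02640 m² (ratio 2).
S·A_cross = εσ·A_surf·T⁴  ⇒  T⁴ = S/(2σ).
T⁴ = 1.00·2720/(2·5.67×10⁻⁸) = 2.399×10¹⁰ K⁴.
T = (2.399×10¹⁰)^(1/4).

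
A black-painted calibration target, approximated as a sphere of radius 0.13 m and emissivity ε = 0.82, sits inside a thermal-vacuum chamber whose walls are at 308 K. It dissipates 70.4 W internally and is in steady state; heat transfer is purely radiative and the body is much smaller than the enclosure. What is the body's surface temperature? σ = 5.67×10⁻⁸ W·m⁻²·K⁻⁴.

For a small grey body in a large enclosure, net radiated power = εσA(T⁴ − T_w⁴).
Steady state: P = εσA(T⁴ − T_w⁴) with A = 4πr² = 0.2124 m².
T⁴ = P/(εσA) + T_w⁴ = 70.4/(0.82·5.67×10⁻⁸·0.2124) + (308)⁴
    = 7.130×10⁹ + 8.999×10⁹ = 1.613×10¹⁰ K⁴.

T ≈ 356 K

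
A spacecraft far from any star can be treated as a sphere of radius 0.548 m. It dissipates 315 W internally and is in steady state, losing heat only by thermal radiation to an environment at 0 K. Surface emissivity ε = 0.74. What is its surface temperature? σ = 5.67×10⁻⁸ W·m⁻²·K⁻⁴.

T ≈ 211 K

Steady state: internal power = radiated power, P = εσA T⁴.
Radiating area A = 4πr² = 3.774 m².
T⁴ = P/(εσA) = 315/(0.74·5.67×10⁻⁸·3.774) = 1.989×10⁹ K⁴.
T = (1.989×10⁹)^(1/4).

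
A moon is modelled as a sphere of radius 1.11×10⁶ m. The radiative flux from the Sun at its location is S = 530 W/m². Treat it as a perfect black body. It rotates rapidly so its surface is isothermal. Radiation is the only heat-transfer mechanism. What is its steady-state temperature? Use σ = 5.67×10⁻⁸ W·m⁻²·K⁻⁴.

At equilibrium, absorbed power = emitted power.
Absorbing cross-section = πr² = 3.871×10¹² m²; emitting surface = 4πr² = 1.548×10¹³ m² (ratio 4).
S·A_cross = εσ·A_surf·T⁴  ⇒  T⁴ = S/(4σ).
T⁴ = 1.00·530/(4·5.67×10⁻⁸) = 2.337×10⁹ K⁴.
T = (2.337×10⁹)^(1/4).

T ≈ 220 K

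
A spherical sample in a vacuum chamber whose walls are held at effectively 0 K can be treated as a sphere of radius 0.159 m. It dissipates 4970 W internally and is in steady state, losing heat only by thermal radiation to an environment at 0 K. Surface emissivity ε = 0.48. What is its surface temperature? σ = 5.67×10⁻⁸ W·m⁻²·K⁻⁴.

Steady state: internal power = radiated power, P = εσA T⁴.
Radiating area A = 4πr² = 0.3177 m².
T⁴ = P/(εσA) = 4970/(0.48·5.67×10⁻⁸·0.3177) = 5.748×10¹¹ K⁴.
T = (5.748×10¹¹)^(1/4).

T ≈ 871 K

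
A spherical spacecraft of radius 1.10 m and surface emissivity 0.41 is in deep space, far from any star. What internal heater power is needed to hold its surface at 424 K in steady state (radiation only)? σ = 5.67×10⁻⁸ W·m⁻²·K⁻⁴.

P ≈ 11400 W

P = εσ·4πr²·T⁴.
4πr² = 15.21 m²; T⁴ = 3.232×10¹⁰ K⁴.
P = 0.41·5.67×10⁻⁸·15.21·3.232×10¹⁰.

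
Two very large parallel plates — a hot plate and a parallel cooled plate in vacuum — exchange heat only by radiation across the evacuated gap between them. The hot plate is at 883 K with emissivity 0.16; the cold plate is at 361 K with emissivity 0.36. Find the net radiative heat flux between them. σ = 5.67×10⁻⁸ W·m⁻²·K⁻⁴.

q ≈ 4170 W/m²

For two infinite grey parallel plates, q = σ(T₁⁴ − T₂⁴)/(1/ε₁ + 1/ε₂ − 1).
T₁⁴ − T₂⁴ = 6.079×10¹¹ − 1.698×10¹⁰ = 5.909×10¹¹ K⁴.
1/ε₁ + 1/ε₂ − 1 = 6.250 + 2.778 − 1 = 8.028.
q = 5.67×10⁻⁸ × 5.909×10¹¹ / 8.028.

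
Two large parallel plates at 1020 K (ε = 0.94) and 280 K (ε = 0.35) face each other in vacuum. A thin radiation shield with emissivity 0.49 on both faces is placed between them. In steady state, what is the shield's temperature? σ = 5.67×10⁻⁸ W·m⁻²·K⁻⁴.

In steady state the net flux on the hot side equals that on the cold side.
σ(T₁⁴−T_s⁴)/D₁ = σ(T_s⁴−T₂⁴)/D₂, with D₁ = 1/ε₁+1/ε_s−1 = 2.105, D₂ = 1/ε_s+1/ε₂−1 = 3.898.
Solve for T_s⁴: T_s⁴ = (D₂·T₁⁴ + D₁·T₂⁴)/(D₁+D₂) = 7.051×10¹¹ K⁴.

T_s ≈ 916 K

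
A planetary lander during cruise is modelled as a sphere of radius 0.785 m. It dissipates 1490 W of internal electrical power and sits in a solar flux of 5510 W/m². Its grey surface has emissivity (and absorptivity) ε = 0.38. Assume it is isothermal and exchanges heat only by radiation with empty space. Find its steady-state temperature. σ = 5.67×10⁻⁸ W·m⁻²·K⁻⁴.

At steady state, absorbed solar power + internal power = radiated power.
Absorbed: α·S·A_cross = 0.38·5510·1.936 = 4053 W (cross-section πr²).
Total input = 4053 + 1490 = 5543 W.
Radiated: εσ·A_surf·T⁴ with A_surf = 4πr² = 7.744 m².
T⁴ = 5543/(0.38·5.67×10⁻⁸·7.744) = 3.322×10¹⁰ K⁴.

T ≈ 427 K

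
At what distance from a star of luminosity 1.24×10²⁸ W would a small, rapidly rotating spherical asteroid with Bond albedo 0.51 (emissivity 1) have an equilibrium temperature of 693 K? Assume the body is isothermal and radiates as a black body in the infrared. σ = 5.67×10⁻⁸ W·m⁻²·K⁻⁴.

For an isothermal black-emitting sphere, (1−a)S·πr² = σ·4πr²·T⁴ ⇒ S = 4σT⁴/(1−a).
S = 4·5.67×10⁻⁸·(693)⁴/0.490 = 1.068×10⁵ W/m².
Flux falls as S = L/(4πd²), so d = √(L/(4πS)) = √(1.24×10²⁸/(4π·1.068×10⁵)).

d ≈ 9.61×10¹⁰ m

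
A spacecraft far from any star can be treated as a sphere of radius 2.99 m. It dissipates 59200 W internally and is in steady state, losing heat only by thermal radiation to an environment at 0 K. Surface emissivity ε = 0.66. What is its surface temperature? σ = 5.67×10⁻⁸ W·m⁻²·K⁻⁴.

T ≈ 344 K

Steady state: internal power = radiated power, P = εσA T⁴.
Radiating area A = 4πr² = 112.3 m².
T⁴ = P/(εσA) = 59200/(0.66·5.67×10⁻⁸·112.3) = 1.408×10¹⁰ K⁴.
T = (1.408×10¹⁰)^(1/4).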